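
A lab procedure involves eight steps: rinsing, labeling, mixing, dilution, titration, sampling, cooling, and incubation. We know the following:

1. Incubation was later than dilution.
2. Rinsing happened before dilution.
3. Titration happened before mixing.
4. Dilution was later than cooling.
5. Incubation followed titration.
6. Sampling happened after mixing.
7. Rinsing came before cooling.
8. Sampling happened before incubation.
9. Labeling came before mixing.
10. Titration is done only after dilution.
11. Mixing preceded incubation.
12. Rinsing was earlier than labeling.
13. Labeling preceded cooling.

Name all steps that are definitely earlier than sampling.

Directly stated before sampling: mixing.
Cooling reaches sampling via cooling → dilution → titration → mixing → sampling.
Dilution reaches sampling via dilution → titration → mixing → sampling.
Labeling reaches sampling via labeling → mixing → sampling.
Likewise rinsing and titration each reach sampling by chaining the stated constraints.
No chain forces incubation ahead of sampling.

cooling, dilution, labeling, mixing, rinsing, titration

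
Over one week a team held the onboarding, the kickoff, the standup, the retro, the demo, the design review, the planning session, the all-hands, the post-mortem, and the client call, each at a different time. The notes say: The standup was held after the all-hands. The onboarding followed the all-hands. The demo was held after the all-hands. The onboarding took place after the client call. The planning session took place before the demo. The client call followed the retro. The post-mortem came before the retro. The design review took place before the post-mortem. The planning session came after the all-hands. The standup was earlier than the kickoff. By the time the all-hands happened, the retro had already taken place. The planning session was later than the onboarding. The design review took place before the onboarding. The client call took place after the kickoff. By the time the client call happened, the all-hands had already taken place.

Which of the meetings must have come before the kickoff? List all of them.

the all-hands, the design review, the post-mortem, the retro, the standup

Directly stated before the kickoff: the standup.
The all-hands reaches the kickoff via the all-hands → the standup → the kickoff.
The design review reaches the kickoff via the design review → the post-mortem → the retro → the all-hands → the standup → the kickoff.
The post-mortem reaches the kickoff via the post-mortem → the retro → the all-hands → the standup → the kickoff.
Likewise the retro reaches the kickoff by chaining the stated constraints.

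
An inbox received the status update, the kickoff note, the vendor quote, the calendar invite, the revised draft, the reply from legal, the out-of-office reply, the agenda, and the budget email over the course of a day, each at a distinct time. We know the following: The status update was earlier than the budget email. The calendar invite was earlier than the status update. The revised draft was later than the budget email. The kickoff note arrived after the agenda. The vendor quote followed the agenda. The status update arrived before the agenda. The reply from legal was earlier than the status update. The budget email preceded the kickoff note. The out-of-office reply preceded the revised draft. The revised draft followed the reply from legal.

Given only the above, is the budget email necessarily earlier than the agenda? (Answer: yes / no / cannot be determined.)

cannot be determined

No chain of stated constraints runs from the budget email to the agenda, and none runs from the agenda to the budget email either.
So the relative order of the budget email and the agenda is not fixed by the given facts.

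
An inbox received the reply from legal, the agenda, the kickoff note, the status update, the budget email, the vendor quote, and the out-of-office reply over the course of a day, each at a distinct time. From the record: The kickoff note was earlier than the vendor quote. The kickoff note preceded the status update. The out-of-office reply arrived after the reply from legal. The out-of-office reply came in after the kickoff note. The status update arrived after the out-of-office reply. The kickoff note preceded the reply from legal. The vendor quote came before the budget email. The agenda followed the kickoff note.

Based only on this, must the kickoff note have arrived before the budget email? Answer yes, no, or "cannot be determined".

Chain the constraints: the kickoff note → the vendor quote → the budget email. Each link is directly stated, so the kickoff note comes before the budget email.

yes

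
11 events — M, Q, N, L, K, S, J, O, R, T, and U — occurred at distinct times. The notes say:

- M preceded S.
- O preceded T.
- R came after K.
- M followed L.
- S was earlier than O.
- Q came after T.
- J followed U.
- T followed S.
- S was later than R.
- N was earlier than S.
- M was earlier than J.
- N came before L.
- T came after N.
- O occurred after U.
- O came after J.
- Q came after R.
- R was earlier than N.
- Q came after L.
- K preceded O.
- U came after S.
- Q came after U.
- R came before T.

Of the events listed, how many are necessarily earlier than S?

Directly stated before S: M, N, and R.
K reaches S via K → R → S.
L reaches S via L → M → S.
No chain forces U (or any of the others) ahead of S.
That's K, L, M, N, and R — 5 in all.

5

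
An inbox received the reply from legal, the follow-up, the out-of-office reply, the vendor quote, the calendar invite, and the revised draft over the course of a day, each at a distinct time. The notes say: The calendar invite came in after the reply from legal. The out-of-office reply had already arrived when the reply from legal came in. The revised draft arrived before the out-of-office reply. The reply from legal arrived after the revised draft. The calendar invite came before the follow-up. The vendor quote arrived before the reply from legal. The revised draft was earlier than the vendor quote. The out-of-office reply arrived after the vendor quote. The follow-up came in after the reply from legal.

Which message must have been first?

The revised draft has a chain of constraints placing it before every other message, so the revised draft must be first.

the revised draft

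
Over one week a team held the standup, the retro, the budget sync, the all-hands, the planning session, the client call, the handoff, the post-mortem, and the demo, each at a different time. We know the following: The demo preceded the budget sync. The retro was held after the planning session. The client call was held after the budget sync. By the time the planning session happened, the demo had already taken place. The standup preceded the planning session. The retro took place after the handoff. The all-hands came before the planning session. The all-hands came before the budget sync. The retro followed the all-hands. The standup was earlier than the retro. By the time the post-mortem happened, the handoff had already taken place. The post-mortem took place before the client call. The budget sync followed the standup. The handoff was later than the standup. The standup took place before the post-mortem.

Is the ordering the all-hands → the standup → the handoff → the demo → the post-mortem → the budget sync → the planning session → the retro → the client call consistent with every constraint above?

Check each stated constraint against the proposed order — e.g. the all-hands is ahead of the planning session; the all-hands is ahead of the retro. Every pair is in the required order; nothing is violated.

yes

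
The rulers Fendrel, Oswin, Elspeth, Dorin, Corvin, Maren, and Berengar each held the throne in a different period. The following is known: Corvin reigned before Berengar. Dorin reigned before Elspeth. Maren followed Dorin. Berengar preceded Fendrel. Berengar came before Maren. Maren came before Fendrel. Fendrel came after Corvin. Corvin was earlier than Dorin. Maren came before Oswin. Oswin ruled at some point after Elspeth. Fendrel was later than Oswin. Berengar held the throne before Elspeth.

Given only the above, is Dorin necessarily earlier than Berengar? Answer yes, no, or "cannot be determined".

cannot be determined

No chain of stated constraints runs from Dorin to Berengar, and none runs from Berengar to Dorin either.
So the relative order of Dorin and Berengar is not fixed by the given facts.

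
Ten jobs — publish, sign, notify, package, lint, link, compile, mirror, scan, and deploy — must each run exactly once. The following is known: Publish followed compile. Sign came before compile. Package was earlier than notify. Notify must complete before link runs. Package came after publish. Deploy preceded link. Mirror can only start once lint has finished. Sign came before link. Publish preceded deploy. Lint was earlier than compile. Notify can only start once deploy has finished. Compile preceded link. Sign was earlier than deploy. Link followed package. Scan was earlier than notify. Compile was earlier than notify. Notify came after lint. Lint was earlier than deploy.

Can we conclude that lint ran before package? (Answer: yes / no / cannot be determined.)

Chain the constraints: lint → compile → publish → package. Each link is directly stated, so lint comes before package.

yes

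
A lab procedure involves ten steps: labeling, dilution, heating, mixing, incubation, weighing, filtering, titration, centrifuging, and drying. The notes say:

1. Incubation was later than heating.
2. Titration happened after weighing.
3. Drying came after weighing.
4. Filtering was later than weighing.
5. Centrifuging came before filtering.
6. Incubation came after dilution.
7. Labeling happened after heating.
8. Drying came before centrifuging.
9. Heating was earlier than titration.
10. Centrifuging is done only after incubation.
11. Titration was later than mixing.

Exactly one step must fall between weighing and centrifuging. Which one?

Tracing the constraints gives weighing → drying → centrifuging, so drying sits after weighing and before centrifuging.
No other step is forced both after weighing and before centrifuging.

drying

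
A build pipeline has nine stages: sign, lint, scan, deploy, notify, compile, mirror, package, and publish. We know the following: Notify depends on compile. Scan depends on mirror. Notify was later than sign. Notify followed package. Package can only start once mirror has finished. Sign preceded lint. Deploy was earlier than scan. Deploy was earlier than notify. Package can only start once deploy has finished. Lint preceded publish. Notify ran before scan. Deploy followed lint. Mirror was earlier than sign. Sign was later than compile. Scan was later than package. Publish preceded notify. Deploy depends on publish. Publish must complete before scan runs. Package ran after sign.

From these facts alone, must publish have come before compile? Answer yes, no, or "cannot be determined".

Tracing the constraints gives compile → sign → lint → publish, so compile must come before publish.
That means publish cannot be before compile.

no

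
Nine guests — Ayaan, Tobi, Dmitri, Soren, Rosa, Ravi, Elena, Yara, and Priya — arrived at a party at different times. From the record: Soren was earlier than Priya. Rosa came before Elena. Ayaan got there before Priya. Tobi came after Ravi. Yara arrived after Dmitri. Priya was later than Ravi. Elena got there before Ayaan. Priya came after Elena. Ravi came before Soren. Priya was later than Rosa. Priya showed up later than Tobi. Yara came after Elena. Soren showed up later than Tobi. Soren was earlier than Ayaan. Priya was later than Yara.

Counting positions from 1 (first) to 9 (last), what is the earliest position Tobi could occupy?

2

Ravi must come before Tobi — 1 forced predecessor.
Nothing else is forced ahead of Tobi, so their earliest slot is position 1 + 1 = 2.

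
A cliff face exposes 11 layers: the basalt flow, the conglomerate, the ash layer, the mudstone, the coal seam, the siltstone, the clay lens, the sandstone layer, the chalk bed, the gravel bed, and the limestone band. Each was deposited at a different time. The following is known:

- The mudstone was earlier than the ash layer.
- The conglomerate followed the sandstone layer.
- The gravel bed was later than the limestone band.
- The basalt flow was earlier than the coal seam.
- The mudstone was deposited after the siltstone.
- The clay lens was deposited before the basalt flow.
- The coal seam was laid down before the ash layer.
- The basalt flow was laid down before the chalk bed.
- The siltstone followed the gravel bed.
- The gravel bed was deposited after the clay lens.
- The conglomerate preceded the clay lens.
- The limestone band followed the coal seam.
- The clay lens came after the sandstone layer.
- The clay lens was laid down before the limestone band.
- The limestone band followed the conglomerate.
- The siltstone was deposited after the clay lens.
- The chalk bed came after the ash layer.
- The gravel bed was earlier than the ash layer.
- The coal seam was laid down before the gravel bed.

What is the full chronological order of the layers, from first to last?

The constraints fix every adjacent pair, so only one ordering works:
the sandstone layer → the conglomerate → the clay lens → the basalt flow → the coal seam → the limestone band → the gravel bed → the siltstone → the mudstone → the ash layer → the chalk bed.

the sandstone layer, the conglomerate, the clay lens, the basalt flow, the coal seam, the limestone band, the gravel bed, the siltstone, the mudstone, the ash layer, the chalk bed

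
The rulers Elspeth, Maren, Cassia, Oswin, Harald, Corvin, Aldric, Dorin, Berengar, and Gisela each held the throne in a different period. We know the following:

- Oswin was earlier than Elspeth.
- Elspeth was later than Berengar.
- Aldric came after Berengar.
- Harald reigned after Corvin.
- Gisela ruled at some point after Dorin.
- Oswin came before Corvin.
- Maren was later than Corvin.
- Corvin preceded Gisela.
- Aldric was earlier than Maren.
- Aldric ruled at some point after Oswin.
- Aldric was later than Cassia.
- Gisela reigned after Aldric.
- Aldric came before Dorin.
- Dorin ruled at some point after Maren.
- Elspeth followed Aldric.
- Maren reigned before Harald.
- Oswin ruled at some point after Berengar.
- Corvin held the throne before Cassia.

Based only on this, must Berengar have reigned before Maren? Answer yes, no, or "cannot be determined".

yes

Chain the constraints: Berengar → Aldric → Maren. Each link is directly stated, so Berengar comes before Maren.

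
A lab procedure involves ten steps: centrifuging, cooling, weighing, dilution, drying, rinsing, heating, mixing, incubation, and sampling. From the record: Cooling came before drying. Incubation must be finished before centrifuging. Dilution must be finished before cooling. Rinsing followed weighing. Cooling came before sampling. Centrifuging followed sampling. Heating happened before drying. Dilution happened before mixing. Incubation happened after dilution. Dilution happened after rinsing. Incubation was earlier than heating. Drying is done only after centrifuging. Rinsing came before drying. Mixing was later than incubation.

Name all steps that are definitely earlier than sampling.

Directly stated before sampling: cooling.
Dilution reaches sampling via dilution → cooling → sampling.
Rinsing reaches sampling via rinsing → dilution → cooling → sampling.
Weighing reaches sampling via weighing → rinsing → dilution → cooling → sampling.
No chain forces heating (or any of the others) ahead of sampling.

cooling, dilution, rinsing, weighing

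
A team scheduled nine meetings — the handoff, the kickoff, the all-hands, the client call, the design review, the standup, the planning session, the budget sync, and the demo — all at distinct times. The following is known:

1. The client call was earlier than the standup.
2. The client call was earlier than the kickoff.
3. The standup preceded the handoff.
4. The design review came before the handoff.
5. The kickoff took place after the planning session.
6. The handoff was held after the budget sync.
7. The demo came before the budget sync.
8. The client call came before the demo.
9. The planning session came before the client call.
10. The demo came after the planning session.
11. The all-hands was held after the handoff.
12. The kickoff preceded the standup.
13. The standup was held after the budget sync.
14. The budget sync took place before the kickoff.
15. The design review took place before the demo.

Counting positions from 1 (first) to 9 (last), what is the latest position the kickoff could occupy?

The kickoff must come before the all-hands, the handoff, and the standup — 3 meetings forced after it.
Everything else can be placed before the kickoff in some valid order, so the kickoff can sit as late as position 9 − 3 = 6.

6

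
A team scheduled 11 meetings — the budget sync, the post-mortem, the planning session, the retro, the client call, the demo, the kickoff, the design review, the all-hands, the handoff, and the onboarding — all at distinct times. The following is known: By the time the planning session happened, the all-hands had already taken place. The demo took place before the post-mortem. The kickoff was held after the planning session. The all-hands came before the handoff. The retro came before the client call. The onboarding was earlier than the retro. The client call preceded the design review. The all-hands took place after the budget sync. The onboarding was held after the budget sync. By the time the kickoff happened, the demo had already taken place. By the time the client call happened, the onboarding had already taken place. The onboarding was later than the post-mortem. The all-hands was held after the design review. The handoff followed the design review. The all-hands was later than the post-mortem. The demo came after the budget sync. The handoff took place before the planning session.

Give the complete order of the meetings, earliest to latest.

the budget sync, the demo, the post-mortem, the onboarding, the retro, the client call, the design review, the all-hands, the handoff, the planning session, the kickoff

The constraints fix every adjacent pair, so only one ordering works:
the budget sync → the demo → the post-mortem → the onboarding → the retro → the client call → the design review → the all-hands → the handoff → the planning session → the kickoff.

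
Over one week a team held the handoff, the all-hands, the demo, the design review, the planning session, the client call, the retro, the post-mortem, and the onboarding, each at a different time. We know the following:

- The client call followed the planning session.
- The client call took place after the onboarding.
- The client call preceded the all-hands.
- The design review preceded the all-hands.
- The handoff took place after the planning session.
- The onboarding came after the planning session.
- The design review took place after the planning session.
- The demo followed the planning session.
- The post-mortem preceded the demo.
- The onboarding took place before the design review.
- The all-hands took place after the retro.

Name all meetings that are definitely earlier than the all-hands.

the client call, the design review, the onboarding, the planning session, the retro

Directly stated before the all-hands: the client call, the design review, and the retro.
The onboarding reaches the all-hands via the onboarding → the client call → the all-hands.
The planning session reaches the all-hands via the planning session → the client call → the all-hands.
No chain forces the post-mortem (or any of the others) ahead of the all-hands.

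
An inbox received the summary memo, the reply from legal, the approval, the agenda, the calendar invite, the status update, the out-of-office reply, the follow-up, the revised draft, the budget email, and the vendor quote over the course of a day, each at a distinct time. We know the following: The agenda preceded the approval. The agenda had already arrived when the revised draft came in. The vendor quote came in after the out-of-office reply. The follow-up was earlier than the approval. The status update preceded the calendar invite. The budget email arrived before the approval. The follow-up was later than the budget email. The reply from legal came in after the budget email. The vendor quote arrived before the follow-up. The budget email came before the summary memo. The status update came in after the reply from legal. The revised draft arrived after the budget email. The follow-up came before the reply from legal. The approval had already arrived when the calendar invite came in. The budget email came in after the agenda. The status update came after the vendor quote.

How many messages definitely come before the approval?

5

Directly stated before the approval: the agenda, the budget email, and the follow-up.
The out-of-office reply reaches the approval via the out-of-office reply → the vendor quote → the follow-up → the approval.
The vendor quote reaches the approval via the vendor quote → the follow-up → the approval.
That's the agenda, the budget email, the follow-up, the out-of-office reply, and the vendor quote — 5 in all.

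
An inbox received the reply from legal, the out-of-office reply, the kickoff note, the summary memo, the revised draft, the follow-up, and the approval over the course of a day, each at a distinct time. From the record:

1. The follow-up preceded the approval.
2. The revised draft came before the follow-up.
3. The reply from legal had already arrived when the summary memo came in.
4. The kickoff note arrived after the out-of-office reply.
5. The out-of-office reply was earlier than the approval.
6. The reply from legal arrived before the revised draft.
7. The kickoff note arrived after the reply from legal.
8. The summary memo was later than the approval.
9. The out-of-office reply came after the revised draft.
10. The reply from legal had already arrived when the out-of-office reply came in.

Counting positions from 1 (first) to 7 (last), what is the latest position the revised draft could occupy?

2

The revised draft must come before the approval, the follow-up, the kickoff note, the out-of-office reply, and the summary memo — 5 messages forced after it.
Everything else can be placed before the revised draft in some valid order, so the revised draft can sit as late as position 7 − 5 = 2.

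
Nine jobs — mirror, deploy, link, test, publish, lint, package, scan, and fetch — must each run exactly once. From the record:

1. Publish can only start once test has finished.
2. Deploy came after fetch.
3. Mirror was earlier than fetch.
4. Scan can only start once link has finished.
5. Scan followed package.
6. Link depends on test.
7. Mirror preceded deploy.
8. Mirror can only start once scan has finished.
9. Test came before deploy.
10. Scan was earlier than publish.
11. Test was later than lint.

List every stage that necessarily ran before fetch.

Directly stated before fetch: mirror.
Link reaches fetch via link → scan → mirror → fetch.
Lint reaches fetch via lint → test → link → scan → mirror → fetch.
Package reaches fetch via package → scan → mirror → fetch.
Likewise scan and test each reach fetch by chaining the stated constraints.

link, lint, mirror, package, scan, test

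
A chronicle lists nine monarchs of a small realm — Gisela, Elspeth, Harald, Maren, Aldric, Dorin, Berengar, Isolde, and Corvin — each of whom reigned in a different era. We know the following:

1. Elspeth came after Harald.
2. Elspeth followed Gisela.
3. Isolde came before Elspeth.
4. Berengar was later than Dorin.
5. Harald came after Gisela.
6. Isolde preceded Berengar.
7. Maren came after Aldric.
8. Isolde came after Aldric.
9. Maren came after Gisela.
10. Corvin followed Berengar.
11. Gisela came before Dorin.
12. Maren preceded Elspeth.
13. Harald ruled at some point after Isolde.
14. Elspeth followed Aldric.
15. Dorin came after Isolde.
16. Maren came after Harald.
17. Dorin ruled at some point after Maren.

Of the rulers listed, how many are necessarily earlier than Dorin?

Directly stated before Dorin: Gisela, Isolde, and Maren.
Aldric reaches Dorin via Aldric → Maren → Dorin.
Harald reaches Dorin via Harald → Maren → Dorin.
No chain forces Corvin (or any of the others) ahead of Dorin.
That's Aldric, Gisela, Harald, Isolde, and Maren — 5 in all.

5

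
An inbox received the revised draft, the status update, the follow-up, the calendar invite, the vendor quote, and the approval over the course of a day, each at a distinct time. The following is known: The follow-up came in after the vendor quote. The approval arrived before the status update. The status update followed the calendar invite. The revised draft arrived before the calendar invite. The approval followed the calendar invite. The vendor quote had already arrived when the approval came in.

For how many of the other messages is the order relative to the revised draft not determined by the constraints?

Forced after the revised draft: the approval, the calendar invite, and the status update.
That leaves the follow-up and the vendor quote with no forced order relative to the revised draft — 2.

2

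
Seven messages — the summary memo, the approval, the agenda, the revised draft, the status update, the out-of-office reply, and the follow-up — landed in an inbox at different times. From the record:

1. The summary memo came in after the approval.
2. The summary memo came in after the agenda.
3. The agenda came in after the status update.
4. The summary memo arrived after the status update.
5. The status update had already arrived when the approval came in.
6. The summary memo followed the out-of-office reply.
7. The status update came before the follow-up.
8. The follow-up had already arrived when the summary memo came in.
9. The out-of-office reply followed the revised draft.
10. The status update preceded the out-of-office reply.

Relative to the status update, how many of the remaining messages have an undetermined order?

1

Forced after the status update: the agenda, the approval, the follow-up, the out-of-office reply, and the summary memo.
That leaves the revised draft with no forced order relative to the status update — 1.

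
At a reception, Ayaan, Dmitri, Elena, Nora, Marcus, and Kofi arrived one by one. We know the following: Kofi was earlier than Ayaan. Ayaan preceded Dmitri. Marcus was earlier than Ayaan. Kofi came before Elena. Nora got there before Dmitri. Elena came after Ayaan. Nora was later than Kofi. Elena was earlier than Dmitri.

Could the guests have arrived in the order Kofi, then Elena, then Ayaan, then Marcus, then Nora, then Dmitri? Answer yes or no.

The constraints require Marcus before Ayaan, but in the proposed sequence Ayaan appears ahead of Marcus. That one violation is enough.

no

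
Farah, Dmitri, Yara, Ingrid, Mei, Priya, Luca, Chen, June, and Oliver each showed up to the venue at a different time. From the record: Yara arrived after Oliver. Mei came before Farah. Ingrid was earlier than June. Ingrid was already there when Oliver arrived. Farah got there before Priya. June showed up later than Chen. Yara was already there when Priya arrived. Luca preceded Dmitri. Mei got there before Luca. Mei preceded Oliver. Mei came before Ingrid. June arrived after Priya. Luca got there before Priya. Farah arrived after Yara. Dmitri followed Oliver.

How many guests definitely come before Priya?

Directly stated before Priya: Farah, Luca, and Yara.
Ingrid reaches Priya via Ingrid → Oliver → Yara → Priya.
Mei reaches Priya via Mei → Luca → Priya.
Oliver reaches Priya via Oliver → Yara → Priya.
That's Farah, Ingrid, Luca, Mei, Oliver, and Yara — 6 in all.

6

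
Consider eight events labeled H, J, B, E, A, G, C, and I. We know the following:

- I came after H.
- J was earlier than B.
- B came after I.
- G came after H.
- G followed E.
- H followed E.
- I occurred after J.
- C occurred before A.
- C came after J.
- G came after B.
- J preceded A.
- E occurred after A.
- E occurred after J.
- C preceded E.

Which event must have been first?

J has a chain of constraints placing it before every other event, so J must be first.

J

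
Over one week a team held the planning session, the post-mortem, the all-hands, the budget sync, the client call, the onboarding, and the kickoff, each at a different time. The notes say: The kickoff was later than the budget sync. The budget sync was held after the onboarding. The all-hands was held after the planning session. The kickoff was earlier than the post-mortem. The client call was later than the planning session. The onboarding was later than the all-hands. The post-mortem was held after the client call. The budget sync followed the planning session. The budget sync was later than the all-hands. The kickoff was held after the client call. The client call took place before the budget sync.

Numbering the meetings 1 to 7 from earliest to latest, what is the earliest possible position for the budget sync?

5

The all-hands, the client call, the onboarding, and the planning session must all come before the budget sync — 4 forced predecessors.
Nothing else is forced ahead of the budget sync, so its earliest slot is position 4 + 1 = 5.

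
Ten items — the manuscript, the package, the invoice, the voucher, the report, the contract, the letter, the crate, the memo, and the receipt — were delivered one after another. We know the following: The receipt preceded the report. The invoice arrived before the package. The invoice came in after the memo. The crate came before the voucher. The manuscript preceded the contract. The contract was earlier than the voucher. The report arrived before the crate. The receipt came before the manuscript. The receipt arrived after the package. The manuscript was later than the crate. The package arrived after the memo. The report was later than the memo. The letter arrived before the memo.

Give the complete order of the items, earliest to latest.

The constraints fix every adjacent pair, so only one ordering works:
the letter → the memo → the invoice → the package → the receipt → the report → the crate → the manuscript → the contract → the voucher.

the letter, the memo, the invoice, the package, the receipt, the report, the crate, the manuscript, the contract, the voucher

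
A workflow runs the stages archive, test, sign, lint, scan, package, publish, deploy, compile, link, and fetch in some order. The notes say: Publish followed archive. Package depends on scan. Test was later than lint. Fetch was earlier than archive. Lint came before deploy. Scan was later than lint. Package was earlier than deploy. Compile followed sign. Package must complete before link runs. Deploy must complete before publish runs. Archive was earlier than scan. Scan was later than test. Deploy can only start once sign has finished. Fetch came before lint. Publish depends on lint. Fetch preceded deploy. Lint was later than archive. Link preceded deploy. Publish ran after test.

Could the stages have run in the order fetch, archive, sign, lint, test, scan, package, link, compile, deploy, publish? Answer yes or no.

Check each stated constraint against the proposed order — e.g. archive is ahead of publish; fetch is ahead of deploy. Every pair is in the required order; nothing is violated.

yes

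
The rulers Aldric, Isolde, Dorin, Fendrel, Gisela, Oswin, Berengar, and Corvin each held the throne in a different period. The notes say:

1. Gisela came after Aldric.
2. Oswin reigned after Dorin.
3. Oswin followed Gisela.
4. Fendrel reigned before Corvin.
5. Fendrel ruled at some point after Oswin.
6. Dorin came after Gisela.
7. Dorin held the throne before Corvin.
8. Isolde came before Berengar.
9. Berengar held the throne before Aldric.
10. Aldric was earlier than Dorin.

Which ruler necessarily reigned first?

Isolde

Isolde has a chain of constraints placing them before every other ruler, so Isolde must be first.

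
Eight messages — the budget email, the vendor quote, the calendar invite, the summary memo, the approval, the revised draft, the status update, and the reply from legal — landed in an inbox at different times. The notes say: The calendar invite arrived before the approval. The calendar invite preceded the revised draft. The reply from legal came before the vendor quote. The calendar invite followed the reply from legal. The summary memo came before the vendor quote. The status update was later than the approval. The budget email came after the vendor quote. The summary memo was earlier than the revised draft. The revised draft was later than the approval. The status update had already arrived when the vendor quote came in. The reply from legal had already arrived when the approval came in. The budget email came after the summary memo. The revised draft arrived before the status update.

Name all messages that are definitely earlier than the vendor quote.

the approval, the calendar invite, the reply from legal, the revised draft, the status update, the summary memo

Directly stated before the vendor quote: the reply from legal, the status update, and the summary memo.
The approval reaches the vendor quote via the approval → the status update → the vendor quote.
The calendar invite reaches the vendor quote via the calendar invite → the revised draft → the status update → the vendor quote.
The revised draft reaches the vendor quote via the revised draft → the status update → the vendor quote.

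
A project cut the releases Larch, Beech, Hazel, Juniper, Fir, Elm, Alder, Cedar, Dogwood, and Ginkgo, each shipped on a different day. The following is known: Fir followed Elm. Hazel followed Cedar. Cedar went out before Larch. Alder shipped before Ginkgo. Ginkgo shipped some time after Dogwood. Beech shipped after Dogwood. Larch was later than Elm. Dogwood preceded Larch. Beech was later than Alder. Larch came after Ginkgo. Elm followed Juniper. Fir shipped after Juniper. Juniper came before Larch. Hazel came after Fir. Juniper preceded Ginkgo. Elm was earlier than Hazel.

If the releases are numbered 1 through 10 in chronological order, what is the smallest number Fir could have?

Elm and Juniper must both come before Fir — 2 forced predecessors.
Nothing else is forced ahead of Fir, so its earliest slot is position 2 + 1 = 3.

3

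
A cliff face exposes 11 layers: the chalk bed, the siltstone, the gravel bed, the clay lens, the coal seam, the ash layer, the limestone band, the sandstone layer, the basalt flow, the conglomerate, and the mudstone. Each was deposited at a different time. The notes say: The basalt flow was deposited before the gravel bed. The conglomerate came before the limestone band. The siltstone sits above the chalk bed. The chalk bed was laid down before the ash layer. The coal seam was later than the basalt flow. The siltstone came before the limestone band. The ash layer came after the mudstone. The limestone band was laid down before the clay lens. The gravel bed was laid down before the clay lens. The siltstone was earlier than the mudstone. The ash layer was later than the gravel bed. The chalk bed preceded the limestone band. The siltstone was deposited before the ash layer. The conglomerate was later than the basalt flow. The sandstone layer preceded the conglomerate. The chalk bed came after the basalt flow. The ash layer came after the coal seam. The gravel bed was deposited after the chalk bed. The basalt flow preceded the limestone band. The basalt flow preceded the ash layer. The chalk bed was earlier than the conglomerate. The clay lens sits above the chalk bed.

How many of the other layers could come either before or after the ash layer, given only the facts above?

4

Forced before the ash layer: the basalt flow, the chalk bed, the coal seam, the gravel bed, the mudstone, and the siltstone.
That leaves the clay lens, the conglomerate, the limestone band, and the sandstone layer with no forced order relative to the ash layer — 4.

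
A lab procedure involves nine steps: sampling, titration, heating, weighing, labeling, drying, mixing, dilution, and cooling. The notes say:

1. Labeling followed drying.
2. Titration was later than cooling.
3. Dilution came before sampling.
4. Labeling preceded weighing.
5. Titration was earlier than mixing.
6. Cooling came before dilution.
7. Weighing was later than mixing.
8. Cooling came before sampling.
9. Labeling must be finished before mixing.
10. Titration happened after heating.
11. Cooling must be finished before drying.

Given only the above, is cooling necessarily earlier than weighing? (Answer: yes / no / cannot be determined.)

Chain the constraints: cooling → drying → labeling → weighing. Each link is directly stated, so cooling comes before weighing.

yes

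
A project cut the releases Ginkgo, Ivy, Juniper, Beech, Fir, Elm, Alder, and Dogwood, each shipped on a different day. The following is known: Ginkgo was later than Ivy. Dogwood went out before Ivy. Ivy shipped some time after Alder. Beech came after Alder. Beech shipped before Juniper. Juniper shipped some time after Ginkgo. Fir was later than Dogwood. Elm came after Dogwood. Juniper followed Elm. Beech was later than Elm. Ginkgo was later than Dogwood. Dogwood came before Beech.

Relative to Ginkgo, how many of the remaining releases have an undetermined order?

3

Forced before Ginkgo: Alder, Dogwood, and Ivy; forced after Ginkgo: Juniper.
That leaves Beech, Elm, and Fir with no forced order relative to Ginkgo — 3.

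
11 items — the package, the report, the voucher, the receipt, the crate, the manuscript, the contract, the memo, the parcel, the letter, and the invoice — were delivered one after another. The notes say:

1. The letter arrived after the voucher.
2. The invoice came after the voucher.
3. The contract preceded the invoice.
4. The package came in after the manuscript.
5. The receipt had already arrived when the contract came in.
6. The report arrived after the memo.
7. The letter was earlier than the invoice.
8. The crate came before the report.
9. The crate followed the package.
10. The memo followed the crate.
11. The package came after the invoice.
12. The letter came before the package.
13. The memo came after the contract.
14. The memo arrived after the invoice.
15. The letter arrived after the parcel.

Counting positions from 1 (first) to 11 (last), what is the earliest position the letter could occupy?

3

The parcel and the voucher must both come before the letter — 2 forced predecessors.
Nothing else is forced ahead of the letter, so its earliest slot is position 2 + 1 = 3.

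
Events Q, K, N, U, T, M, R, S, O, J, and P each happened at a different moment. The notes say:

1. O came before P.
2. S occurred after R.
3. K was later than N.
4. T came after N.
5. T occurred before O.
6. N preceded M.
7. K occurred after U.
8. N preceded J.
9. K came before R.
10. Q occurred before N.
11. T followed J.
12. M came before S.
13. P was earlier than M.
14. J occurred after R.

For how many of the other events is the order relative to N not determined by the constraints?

Forced before N: Q; forced after N: J, K, M, O, P, R, S, and T.
That leaves U with no forced order relative to N — 1.

1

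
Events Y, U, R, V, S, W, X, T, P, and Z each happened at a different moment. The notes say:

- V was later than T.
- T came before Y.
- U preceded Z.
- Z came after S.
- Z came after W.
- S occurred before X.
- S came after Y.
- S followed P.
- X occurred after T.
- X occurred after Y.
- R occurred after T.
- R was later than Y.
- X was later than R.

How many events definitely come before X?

Directly stated before X: R, S, T, and Y.
P reaches X via P → S → X.
That's P, R, S, T, and Y — 5 in all.

5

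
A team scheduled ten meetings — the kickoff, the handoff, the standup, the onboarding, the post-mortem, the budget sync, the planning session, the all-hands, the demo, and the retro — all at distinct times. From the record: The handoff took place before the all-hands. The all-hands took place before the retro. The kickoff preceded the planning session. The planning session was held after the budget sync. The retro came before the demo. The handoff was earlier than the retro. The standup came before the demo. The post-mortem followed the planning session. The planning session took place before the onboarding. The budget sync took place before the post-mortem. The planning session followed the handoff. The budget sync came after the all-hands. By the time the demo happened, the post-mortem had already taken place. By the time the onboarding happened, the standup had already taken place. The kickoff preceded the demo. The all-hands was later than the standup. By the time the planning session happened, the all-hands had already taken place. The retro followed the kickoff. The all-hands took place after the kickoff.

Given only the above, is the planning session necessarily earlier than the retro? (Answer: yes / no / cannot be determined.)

cannot be determined

No chain of stated constraints runs from the planning session to the retro, and none runs from the retro to the planning session either.
So the relative order of the planning session and the retro is not fixed by the given facts.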